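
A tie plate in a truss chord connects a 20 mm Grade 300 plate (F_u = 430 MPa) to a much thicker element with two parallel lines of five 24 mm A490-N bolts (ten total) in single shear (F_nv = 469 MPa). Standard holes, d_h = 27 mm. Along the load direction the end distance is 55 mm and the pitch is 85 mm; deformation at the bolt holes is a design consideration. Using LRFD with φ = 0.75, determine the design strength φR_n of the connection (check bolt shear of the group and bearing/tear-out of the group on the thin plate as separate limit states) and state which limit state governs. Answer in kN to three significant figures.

1590 kN (bolt shear governs)

Bolt shear: A_b = π·24²/4 = 452.4 mm²; R_n = 469 × 452.4 × 10 × 1 / 1000 = 2122 kN → 0.75 × 2122 = 1590 kN.
Bearing (1.2 l_c t F_u ≤ 2.4 d t F_u): upper limit = 2.4·24·20·430 / 1000 = 495.4 kN.
  Edge l_c = 55 − 27/2 = 41.5 → r_n = 428.3 kN; interior l_c = 85 − 27 = 58 → r_n = 495.4 kN.
  R_n,bearing = 2·428.3 + 8·495.4 = 4819 kN → 0.75 × 4819 = 3610 kN.
Bolt shear governs: 1590 kN.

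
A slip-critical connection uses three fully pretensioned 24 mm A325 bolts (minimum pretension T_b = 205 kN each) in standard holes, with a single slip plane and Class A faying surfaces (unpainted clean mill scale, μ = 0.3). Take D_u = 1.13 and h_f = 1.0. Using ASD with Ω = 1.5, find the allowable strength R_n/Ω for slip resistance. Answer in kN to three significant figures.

139 kN

R_n = μ · D_u · h_f · T_b · n_s · n_b = 0.3 × 1.13 × 1.0 × 205 × 1 × 3 = 208.5 kN.
Allowable strength R_n/Ω = 208.5 / 1.5 = 139 kN.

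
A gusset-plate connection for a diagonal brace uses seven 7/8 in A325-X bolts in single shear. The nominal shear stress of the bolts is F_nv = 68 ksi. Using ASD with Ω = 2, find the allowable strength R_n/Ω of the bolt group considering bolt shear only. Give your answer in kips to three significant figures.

A_b = π × 0.875² / 4 = 0.6013 in².
R_n = F_nv · A_b · n · n_s = 68 × 0.6013 × 7 × 1 = 286.2 kips.
Allowable strength R_n/Ω = 286.2 / 2 = 143 kips.

143 kips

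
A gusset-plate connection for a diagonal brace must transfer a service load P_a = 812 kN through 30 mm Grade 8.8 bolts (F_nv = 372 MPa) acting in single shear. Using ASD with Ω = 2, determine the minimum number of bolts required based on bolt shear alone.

7 bolts

A_b = π·30²/4 = 706.9 mm².
Per-bolt allowable strength R_n/Ω = 372 × 706.9 × 1 / 1000 / 2 = 131.5 kN.
n ≥ 812 / 131.5 = 6.176 → use 7 bolts.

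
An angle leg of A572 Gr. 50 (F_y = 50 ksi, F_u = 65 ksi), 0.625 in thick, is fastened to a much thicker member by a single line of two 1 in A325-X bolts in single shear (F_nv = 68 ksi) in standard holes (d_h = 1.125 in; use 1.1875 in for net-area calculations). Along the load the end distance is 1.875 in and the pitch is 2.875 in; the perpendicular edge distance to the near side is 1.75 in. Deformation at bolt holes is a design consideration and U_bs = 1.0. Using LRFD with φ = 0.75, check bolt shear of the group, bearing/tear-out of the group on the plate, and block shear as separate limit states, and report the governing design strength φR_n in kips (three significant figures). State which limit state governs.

Bolt shear: A_b = π·1²/4 = 0.7854 in²; R_n = 68 × 0.7854 × 2 × 1 = 106.8 kips → 0.75 × 106.8 = 80.1 kips.
Bearing: edge l_c = 1.312, r_n = 63.98 kips; interior l_c = 1.75, r_n = 85.31 kips; R_n = 63.98 + 1·85.31 = 149.3 kips → 112 kips.
Block shear: A_gv = 2.969, A_nv = 1.855, A_nt = 0.7227 in²; R_n = min(0.6F_uA_nv, 0.6F_yA_gv) + U_bs·F_u·A_nt = 119.3 kips → 89.5 kips.
Bolt shear governs: 80.1 kips.

80.1 kips (bolt shear governs)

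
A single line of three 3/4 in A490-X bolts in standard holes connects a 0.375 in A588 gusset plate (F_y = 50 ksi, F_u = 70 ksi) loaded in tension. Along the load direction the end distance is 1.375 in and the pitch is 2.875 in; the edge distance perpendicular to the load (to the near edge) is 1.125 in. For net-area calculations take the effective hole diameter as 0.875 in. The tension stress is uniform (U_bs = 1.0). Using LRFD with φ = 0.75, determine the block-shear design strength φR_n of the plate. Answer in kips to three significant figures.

Shear plane L_v = 1.375 + 2·2.875 = 7.125 in; A_gv = 7.125 × 0.375 = 2.672 in².
A_nv = (7.125 − 2.5·0.875) × 0.375 = 1.852 in².
A_nt = (1.125 − 0.5·0.875) × 0.375 = 0.2578 in².
0.6 F_u A_nv = 77.77 kips; 0.6 F_y A_gv = 80.16 kips → shear rupture governs the shear term.
R_n = 77.77 + 1.0 × 70 × 0.2578 = 95.81 kips.
Design strength φR_n = 0.75 × 95.81 = 71.9 kips.

71.9 kips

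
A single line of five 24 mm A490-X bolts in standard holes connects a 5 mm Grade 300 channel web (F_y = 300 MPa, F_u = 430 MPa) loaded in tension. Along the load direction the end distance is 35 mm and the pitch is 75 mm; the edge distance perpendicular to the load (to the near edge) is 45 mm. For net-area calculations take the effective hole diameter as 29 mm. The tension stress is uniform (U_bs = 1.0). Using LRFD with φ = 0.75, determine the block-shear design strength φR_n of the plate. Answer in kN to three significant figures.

Shear plane L_v = 35 + 4·75 = 335 mm; A_gv = 335 × 5 = 1675 mm².
A_nv = (335 − 4.5·29) × 5 = 1022 mm².
A_nt = (45 − 0.5·29) × 5 = 152.5 mm².
0.6 F_u A_nv = 263.8 kN; 0.6 F_y A_gv = 301.5 kN → shear rupture governs the shear term.
R_n = 263.8 + 1.0 × 430 × 152.5 / 1000 = 329.4 kN.
Design strength φR_n = 0.75 × 329.4 = 247 kN.

247 kN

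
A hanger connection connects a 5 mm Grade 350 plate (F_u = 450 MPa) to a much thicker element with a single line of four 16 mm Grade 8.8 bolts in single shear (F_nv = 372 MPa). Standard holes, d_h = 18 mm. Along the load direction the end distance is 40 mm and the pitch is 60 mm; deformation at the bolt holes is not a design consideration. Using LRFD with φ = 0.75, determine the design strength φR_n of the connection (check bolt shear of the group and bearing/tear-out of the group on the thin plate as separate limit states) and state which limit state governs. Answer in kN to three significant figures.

224 kN (bolt shear governs)

Bolt shear: A_b = π·16²/4 = 201.1 mm²; R_n = 372 × 201.1 × 4 × 1 / 1000 = 299.2 kN → 0.75 × 299.2 = 224 kN.
Bearing (1.5 l_c t F_u ≤ 3.0 d t F_u): upper limit = 3.0·16·5·450 / 1000 = 108 kN.
  Edge l_c = 40 − 18/2 = 31 → r_n = 104.6 kN; interior l_c = 60 − 18 = 42 → r_n = 108 kN.
  R_n,bearing = 1·104.6 + 3·108 = 428.6 kN → 0.75 × 428.6 = 321 kN.
Bolt shear governs: 224 kN.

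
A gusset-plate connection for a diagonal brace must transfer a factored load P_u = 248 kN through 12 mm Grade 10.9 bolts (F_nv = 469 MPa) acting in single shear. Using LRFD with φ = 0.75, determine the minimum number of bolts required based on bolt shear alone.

7 bolts

A_b = π·12²/4 = 113.1 mm².
Per-bolt design strength φR_n = 0.75 × 469 × 113.1 × 1 / 1000 = 39.78 kN.
n ≥ 248 / 39.78 = 6.234 → use 7 bolts.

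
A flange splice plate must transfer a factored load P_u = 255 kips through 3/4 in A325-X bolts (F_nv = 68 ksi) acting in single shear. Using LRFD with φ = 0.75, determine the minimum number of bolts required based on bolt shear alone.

12 bolts

A_b = π·0.75²/4 = 0.4418 in².
Per-bolt design strength φR_n = 0.75 × 68 × 0.4418 × 1 = 22.53 kips.
n ≥ 255 / 22.53 = 11.32 → use 12 bolts.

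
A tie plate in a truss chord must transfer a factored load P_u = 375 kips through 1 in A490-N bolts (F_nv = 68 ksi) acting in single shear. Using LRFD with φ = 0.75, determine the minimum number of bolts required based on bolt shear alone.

A_b = π·1²/4 = 0.7854 in².
Per-bolt design strength φR_n = 0.75 × 68 × 0.7854 × 1 = 40.06 kips.
n ≥ 375 / 40.06 = 9.362 → use 10 bolts.

10 bolts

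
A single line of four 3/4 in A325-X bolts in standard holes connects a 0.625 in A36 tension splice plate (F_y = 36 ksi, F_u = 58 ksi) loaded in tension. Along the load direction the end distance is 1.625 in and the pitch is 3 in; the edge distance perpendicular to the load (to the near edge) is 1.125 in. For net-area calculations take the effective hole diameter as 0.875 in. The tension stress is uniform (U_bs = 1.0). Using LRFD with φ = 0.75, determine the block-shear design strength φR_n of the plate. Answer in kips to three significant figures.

Shear plane L_v = 1.625 + 3·3 = 10.62 in; A_gv = 10.62 × 0.625 = 6.641 in².
A_nv = (10.62 − 3.5·0.875) × 0.625 = 4.727 in².
A_nt = (1.125 − 0.5·0.875) × 0.625 = 0.4297 in².
0.6 F_u A_nv = 164.5 kips; 0.6 F_y A_gv = 143.4 kips → shear yielding governs the shear term.
R_n = 143.4 + 1.0 × 58 × 0.4297 = 168.4 kips.
Design strength φR_n = 0.75 × 168.4 = 126 kips.

126 kips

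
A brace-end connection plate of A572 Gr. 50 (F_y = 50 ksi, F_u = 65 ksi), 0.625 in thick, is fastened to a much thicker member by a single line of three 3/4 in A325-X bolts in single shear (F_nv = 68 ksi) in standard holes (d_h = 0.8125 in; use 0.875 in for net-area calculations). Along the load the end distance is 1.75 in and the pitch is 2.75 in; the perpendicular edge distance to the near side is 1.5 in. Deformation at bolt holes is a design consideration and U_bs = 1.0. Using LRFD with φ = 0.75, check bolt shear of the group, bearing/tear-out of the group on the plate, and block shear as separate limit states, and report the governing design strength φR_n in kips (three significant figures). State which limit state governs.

67.6 kips (bolt shear governs)

Bolt shear: A_b = π·0.75²/4 = 0.4418 in²; R_n = 68 × 0.4418 × 3 × 1 = 90.12 kips → 0.75 × 90.12 = 67.6 kips.
Bearing: edge l_c = 1.344, r_n = 65.51 kips; interior l_c = 1.938, r_n = 73.12 kips; R_n = 65.51 + 2·73.12 = 211.8 kips → 159 kips.
Block shear: A_gv = 4.531, A_nv = 3.164, A_nt = 0.6641 in²; R_n = min(0.6F_uA_nv, 0.6F_yA_gv) + U_bs·F_u·A_nt = 166.6 kips → 125 kips.
Bolt shear governs: 67.6 kips.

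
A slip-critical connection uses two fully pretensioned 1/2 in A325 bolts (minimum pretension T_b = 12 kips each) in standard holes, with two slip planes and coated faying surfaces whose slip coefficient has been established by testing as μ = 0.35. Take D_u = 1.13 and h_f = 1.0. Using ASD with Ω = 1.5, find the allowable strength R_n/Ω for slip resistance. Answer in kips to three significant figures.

12.7 kips

R_n = μ · D_u · h_f · T_b · n_s · n_b = 0.35 × 1.13 × 1.0 × 12 × 2 × 2 = 18.98 kips.
Allowable strength R_n/Ω = 18.98 / 1.5 = 12.7 kips.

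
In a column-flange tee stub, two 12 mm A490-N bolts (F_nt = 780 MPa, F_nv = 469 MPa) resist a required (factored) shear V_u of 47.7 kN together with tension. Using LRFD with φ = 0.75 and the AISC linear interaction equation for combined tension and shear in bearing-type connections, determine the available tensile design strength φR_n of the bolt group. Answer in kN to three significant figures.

92.7 kN

A_b = π·12²/4 = 113.1 mm²; f_rv = 47.7 × 1000 / (2 × 113.1) = 210.9 MPa.
F'_nt = 1.3 F_nt − (F_nt / φF_nv) f_rv = 1.3·780 − (780/(0.75·469))·210.9 = 546.4 MPa, capped at F_nt → F'_nt = 546.4 MPa.
R_n = F'_nt · A_b · n = 546.4 × 113.1 × 2 / 1000 = 123.6 kN.
Design strength φR_n = 0.75 × 123.6 = 92.7 kN.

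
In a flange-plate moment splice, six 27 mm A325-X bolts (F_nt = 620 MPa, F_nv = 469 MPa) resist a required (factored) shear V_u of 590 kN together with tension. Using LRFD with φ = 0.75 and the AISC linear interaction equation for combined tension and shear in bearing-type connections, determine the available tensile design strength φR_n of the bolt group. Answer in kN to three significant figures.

A_b = π·27²/4 = 572.6 mm²; f_rv = 590 × 1000 / (6 × 572.6) = 171.7 MPa.
F'_nt = 1.3 F_nt − (F_nt / φF_nv) f_rv = 1.3·620 − (620/(0.75·469))·171.7 = 503.3 MPa, capped at F_nt → F'_nt = 503.3 MPa.
R_n = F'_nt · A_b · n = 503.3 × 572.6 × 6 / 1000 = 1729 kN.
Design strength φR_n = 0.75 × 1729 = 1300 kN.

1300 kN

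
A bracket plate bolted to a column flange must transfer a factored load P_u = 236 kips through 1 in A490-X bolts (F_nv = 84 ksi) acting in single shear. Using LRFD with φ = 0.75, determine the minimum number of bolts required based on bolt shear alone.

5 bolts

A_b = π·1²/4 = 0.7854 in².
Per-bolt design strength φR_n = 0.75 × 84 × 0.7854 × 1 = 49.48 kips.
n ≥ 236 / 49.48 = 4.77 → use 5 bolts.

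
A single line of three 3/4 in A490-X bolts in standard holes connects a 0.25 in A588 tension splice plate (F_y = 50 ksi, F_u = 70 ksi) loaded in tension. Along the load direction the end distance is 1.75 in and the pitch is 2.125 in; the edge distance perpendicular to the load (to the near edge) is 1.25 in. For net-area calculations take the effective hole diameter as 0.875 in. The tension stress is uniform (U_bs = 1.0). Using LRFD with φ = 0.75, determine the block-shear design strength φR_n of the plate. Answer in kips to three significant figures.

Shear plane L_v = 1.75 + 2·2.125 = 6 in; A_gv = 6 × 0.25 = 1.5 in².
A_nv = (6 − 2.5·0.875) × 0.25 = 0.9531 in².
A_nt = (1.25 − 0.5·0.875) × 0.25 = 0.2031 in².
0.6 F_u A_nv = 40.03 kips; 0.6 F_y A_gv = 45 kips → shear rupture governs the shear term.
R_n = 40.03 + 1.0 × 70 × 0.2031 = 54.25 kips.
Design strength φR_n = 0.75 × 54.25 = 40.7 kips.

40.7 kips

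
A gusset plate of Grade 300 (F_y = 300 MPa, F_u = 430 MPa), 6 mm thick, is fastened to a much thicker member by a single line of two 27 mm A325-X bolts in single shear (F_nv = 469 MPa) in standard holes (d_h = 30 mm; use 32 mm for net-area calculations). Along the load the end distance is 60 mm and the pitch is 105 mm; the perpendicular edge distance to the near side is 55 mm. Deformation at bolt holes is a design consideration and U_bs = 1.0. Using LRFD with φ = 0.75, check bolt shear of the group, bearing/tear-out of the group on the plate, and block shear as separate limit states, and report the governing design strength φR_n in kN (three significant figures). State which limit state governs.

Bolt shear: A_b = π·27²/4 = 572.6 mm²; R_n = 469 × 572.6 × 2 × 1 / 1000 = 537.1 kN → 0.75 × 537.1 = 403 kN.
Bearing: edge l_c = 45, r_n = 139.3 kN; interior l_c = 75, r_n = 167.2 kN; R_n = 139.3 + 1·167.2 = 306.5 kN → 230 kN.
Block shear: A_gv = 990, A_nv = 702, A_nt = 234 mm²; R_n = min(0.6F_uA_nv, 0.6F_yA_gv) + U_bs·F_u·A_nt = 278.8 kN → 209 kN.
Block shear governs: 209 kN.

209 kN (block shear governs)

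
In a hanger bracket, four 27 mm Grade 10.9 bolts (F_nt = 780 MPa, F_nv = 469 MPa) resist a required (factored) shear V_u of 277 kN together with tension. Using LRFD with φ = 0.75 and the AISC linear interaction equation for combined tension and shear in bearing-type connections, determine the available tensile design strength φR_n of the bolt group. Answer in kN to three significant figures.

A_b = π·27²/4 = 572.6 mm²; f_rv = 277 × 1000 / (4 × 572.6) = 120.9 MPa.
F'_nt = 1.3 F_nt − (F_nt / φF_nv) f_rv = 1.3·780 − (780/(0.75·469))·120.9 = 745.8 MPa, capped at F_nt → F'_nt = 745.8 MPa.
R_n = F'_nt · A_b · n = 745.8 × 572.6 × 4 / 1000 = 1708 kN.
Design strength φR_n = 0.75 × 1708 = 1280 kN.

1280 kN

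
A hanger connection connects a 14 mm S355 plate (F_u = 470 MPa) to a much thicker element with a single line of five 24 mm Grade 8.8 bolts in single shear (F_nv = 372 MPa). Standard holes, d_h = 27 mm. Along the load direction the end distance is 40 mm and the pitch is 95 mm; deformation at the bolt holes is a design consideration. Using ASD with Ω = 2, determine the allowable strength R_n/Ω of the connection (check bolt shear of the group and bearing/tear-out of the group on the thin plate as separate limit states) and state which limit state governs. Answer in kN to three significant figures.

421 kN (bolt shear governs)

Bolt shear: A_b = π·24²/4 = 452.4 mm²; R_n = 372 × 452.4 × 5 × 1 / 1000 = 841.4 kN → 841.4 / 2 = 421 kN.
Bearing (1.2 l_c t F_u ≤ 2.4 d t F_u): upper limit = 2.4·24·14·470 / 1000 = 379 kN.
  Edge l_c = 40 − 27/2 = 26.5 → r_n = 209.2 kN; interior l_c = 95 − 27 = 68 → r_n = 379 kN.
  R_n,bearing = 1·209.2 + 4·379 = 1725 kN → 1725 / 2 = 863 kN.
Bolt shear governs: 421 kN.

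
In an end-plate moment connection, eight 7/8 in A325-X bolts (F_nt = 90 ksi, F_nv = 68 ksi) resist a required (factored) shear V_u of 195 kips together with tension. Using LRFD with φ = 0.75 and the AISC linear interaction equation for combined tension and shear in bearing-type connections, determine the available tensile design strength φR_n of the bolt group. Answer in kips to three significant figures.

A_b = π·0.875²/4 = 0.6013 in²; f_rv = 195 / (8 × 0.6013) = 40.54 ksi.
F'_nt = 1.3 F_nt − (F_nt / φF_nv) f_rv = 1.3·90 − (90/(0.75·68))·40.54 = 45.47 ksi, capped at F_nt → F'_nt = 45.47 ksi.
R_n = F'_nt · A_b · n = 45.47 × 0.6013 × 8 = 218.7 kips.
Design strength φR_n = 0.75 × 218.7 = 164 kips.

164 kips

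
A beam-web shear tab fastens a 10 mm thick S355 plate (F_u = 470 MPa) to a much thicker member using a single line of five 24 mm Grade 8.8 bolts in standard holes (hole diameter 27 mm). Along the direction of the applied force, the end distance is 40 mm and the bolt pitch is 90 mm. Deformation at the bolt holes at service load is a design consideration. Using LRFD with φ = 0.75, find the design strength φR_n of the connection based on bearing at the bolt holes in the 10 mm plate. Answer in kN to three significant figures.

Per bolt r_n = 1.2 l_c t F_u ≤ 2.4 d t F_u; upper limit = 2.4 × 24 × 10 × 470 / 1000 = 270.7 kN.
Edge bolt: l_c = 40 − 27/2 = 26.5 mm → 1.2 × 26.5 × 10 × 470 / 1000 = 149.5 → r_n = 149.5 kN.
Interior bolts: l_c = 90 − 27 = 63 mm → 1.2 × 63 × 10 × 470 / 1000 = 355.3 → r_n = 270.7 kN.
R_n = 1 × 149.5 + 4 × 270.7 = 1232 kN.
Design strength φR_n = 0.75 × 1232 = 924 kN.

924 kN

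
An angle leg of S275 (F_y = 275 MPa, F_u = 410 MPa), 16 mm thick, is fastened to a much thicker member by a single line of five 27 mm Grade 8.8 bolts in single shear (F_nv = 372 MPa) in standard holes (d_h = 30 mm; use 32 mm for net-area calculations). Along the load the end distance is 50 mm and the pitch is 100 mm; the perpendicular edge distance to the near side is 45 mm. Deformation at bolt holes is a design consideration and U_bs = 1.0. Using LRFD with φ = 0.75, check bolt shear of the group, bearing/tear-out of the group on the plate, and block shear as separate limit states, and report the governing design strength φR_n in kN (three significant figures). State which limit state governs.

Bolt shear: A_b = π·27²/4 = 572.6 mm²; R_n = 372 × 572.6 × 5 × 1 / 1000 = 1065 kN → 0.75 × 1065 = 799 kN.
Bearing: edge l_c = 35, r_n = 275.5 kN; interior l_c = 70, r_n = 425.1 kN; R_n = 275.5 + 4·425.1 = 1976 kN → 1480 kN.
Block shear: A_gv = 7200, A_nv = 4896, A_nt = 464 mm²; R_n = min(0.6F_uA_nv, 0.6F_yA_gv) + U_bs·F_u·A_nt = 1378 kN → 1030 kN.
Bolt shear governs: 799 kN.

799 kN (bolt shear governs)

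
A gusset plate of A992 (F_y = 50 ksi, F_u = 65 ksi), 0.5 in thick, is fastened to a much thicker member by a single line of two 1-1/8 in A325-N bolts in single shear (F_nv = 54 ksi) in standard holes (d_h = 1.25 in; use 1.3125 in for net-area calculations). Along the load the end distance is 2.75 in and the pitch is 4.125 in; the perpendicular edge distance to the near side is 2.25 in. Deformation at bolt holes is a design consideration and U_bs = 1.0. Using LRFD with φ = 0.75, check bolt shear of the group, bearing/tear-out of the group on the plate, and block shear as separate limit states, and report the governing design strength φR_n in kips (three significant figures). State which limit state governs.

Bolt shear: A_b = π·1.125²/4 = 0.994 in²; R_n = 54 × 0.994 × 2 × 1 = 107.4 kips → 0.75 × 107.4 = 80.5 kips.
Bearing: edge l_c = 2.125, r_n = 82.88 kips; interior l_c = 2.875, r_n = 87.75 kips; R_n = 82.88 + 1·87.75 = 170.6 kips → 128 kips.
Block shear: A_gv = 3.438, A_nv = 2.453, A_nt = 0.7969 in²; R_n = min(0.6F_uA_nv, 0.6F_yA_gv) + U_bs·F_u·A_nt = 147.5 kips → 111 kips.
Bolt shear governs: 80.5 kips.

80.5 kips (bolt shear governs)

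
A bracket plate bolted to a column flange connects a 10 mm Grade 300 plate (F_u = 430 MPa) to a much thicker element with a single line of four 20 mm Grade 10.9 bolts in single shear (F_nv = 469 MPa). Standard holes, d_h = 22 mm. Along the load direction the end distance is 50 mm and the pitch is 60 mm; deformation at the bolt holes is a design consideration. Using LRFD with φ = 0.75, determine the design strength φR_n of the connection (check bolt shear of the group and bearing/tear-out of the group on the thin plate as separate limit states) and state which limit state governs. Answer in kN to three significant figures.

442 kN (bolt shear governs)

Bolt shear: A_b = π·20²/4 = 314.2 mm²; R_n = 469 × 314.2 × 4 × 1 / 1000 = 589.4 kN → 0.75 × 589.4 = 442 kN.
Bearing (1.2 l_c t F_u ≤ 2.4 d t F_u): upper limit = 2.4·20·10·430 / 1000 = 206.4 kN.
  Edge l_c = 50 − 22/2 = 39 → r_n = 201.2 kN; interior l_c = 60 − 22 = 38 → r_n = 196.1 kN.
  R_n,bearing = 1·201.2 + 3·196.1 = 789.5 kN → 0.75 × 789.5 = 592 kN.
Bolt shear governs: 442 kN.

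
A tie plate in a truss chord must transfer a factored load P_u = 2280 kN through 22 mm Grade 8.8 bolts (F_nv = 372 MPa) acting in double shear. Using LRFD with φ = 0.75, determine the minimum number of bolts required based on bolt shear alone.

11 bolts

A_b = π·22²/4 = 380.1 mm².
Per-bolt design strength φR_n = 0.75 × 372 × 380.1 × 2 / 1000 = 212.1 kN.
n ≥ 2280 / 212.1 = 10.75 → use 11 bolts.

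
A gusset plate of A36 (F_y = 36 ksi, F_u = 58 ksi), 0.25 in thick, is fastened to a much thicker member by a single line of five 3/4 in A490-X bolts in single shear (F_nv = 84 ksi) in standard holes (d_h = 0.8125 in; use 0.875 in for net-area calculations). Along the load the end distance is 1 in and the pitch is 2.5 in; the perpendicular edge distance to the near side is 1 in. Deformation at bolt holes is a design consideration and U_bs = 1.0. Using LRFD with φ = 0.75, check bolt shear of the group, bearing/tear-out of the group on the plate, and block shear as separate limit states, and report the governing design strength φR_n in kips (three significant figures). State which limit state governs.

Bolt shear: A_b = π·0.75²/4 = 0.4418 in²; R_n = 84 × 0.4418 × 5 × 1 = 185.6 kips → 0.75 × 185.6 = 139 kips.
Bearing: edge l_c = 0.5938, r_n = 10.33 kips; interior l_c = 1.688, r_n = 26.1 kips; R_n = 10.33 + 4·26.1 = 114.7 kips → 86 kips.
Block shear: A_gv = 2.75, A_nv = 1.766, A_nt = 0.1406 in²; R_n = min(0.6F_uA_nv, 0.6F_yA_gv) + U_bs·F_u·A_nt = 67.56 kips → 50.7 kips.
Block shear governs: 50.7 kips.

50.7 kips (block shear governs)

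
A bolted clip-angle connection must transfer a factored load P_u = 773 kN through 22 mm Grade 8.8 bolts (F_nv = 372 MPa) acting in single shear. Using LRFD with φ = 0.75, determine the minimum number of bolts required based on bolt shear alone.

A_b = π·22²/4 = 380.1 mm².
Per-bolt design strength φR_n = 0.75 × 372 × 380.1 × 1 / 1000 = 106.1 kN.
n ≥ 773 / 106.1 = 7.289 → use 8 bolts.

8 bolts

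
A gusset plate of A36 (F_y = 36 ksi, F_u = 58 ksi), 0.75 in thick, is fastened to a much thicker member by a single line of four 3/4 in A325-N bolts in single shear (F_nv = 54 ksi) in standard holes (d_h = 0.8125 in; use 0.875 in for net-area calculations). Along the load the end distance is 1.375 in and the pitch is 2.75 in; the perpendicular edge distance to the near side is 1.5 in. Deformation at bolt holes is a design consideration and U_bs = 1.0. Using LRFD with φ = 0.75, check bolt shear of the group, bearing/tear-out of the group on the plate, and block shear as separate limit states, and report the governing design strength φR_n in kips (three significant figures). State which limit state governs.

Bolt shear: A_b = π·0.75²/4 = 0.4418 in²; R_n = 54 × 0.4418 × 4 × 1 = 95.43 kips → 0.75 × 95.43 = 71.6 kips.
Bearing: edge l_c = 0.9688, r_n = 50.57 kips; interior l_c = 1.938, r_n = 78.3 kips; R_n = 50.57 + 3·78.3 = 285.5 kips → 214 kips.
Block shear: A_gv = 7.219, A_nv = 4.922, A_nt = 0.7969 in²; R_n = min(0.6F_uA_nv, 0.6F_yA_gv) + U_bs·F_u·A_nt = 202.1 kips → 152 kips.
Bolt shear governs: 71.6 kips.

71.6 kips (bolt shear governs)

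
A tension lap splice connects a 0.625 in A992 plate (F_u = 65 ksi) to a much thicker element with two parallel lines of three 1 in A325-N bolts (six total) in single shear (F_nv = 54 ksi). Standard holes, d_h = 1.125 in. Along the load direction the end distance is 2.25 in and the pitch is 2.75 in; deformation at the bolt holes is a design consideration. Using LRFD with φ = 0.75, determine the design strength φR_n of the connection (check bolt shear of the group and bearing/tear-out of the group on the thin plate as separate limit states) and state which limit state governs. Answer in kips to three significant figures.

191 kips (bolt shear governs)

Bolt shear: A_b = π·1²/4 = 0.7854 in²; R_n = 54 × 0.7854 × 6 × 1 = 254.5 kips → 0.75 × 254.5 = 191 kips.
Bearing (1.2 l_c t F_u ≤ 2.4 d t F_u): upper limit = 2.4·1·0.625·65 = 97.5 kips.
  Edge l_c = 2.25 − 1.125/2 = 1.688 → r_n = 82.27 kips; interior l_c = 2.75 − 1.125 = 1.625 → r_n = 79.22 kips.
  R_n,bearing = 2·82.27 + 4·79.22 = 481.4 kips → 0.75 × 481.4 = 361 kips.
Bolt shear governs: 191 kips.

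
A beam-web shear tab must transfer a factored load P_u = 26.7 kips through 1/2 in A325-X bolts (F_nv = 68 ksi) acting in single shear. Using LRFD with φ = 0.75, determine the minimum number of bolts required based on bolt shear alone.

3 bolts

A_b = π·0.5²/4 = 0.1963 in².
Per-bolt design strength φR_n = 0.75 × 68 × 0.1963 × 1 = 10.01 kips.
n ≥ 26.7 / 10.01 = 2.666 → use 3 bolts.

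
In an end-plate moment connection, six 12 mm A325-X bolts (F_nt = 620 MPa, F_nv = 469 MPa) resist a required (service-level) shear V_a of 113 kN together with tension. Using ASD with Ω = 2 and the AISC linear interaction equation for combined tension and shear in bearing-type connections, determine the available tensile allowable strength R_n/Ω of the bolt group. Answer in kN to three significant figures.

124 kN

A_b = π·12²/4 = 113.1 mm²; f_rv = 113 × 1000 / (6 × 113.1) = 166.5 MPa.
F'_nt = 1.3 F_nt − (Ω F_nt / F_nv) f_rv = 1.3·620 − (2·620/469)·166.5 = 365.7 MPa, capped at F_nt → F'_nt = 365.7 MPa.
R_n = F'_nt · A_b · n = 365.7 × 113.1 × 6 / 1000 = 248.2 kN.
Allowable strength R_n/Ω = 248.2 / 2 = 124 kN.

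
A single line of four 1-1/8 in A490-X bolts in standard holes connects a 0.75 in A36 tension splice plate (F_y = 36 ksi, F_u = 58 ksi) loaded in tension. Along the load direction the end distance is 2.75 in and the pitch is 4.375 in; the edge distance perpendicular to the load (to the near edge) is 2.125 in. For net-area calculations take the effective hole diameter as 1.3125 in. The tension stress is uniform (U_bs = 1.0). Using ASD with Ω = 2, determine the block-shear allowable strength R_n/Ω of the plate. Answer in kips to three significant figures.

Shear plane L_v = 2.75 + 3·4.375 = 15.88 in; A_gv = 15.88 × 0.75 = 11.91 in².
A_nv = (15.88 − 3.5·1.3125) × 0.75 = 8.461 in².
A_nt = (2.125 − 0.5·1.3125) × 0.75 = 1.102 in².
0.6 F_u A_nv = 294.4 kips; 0.6 F_y A_gv = 257.2 kips → shear yielding governs the shear term.
R_n = 257.2 + 1.0 × 58 × 1.102 = 321.1 kips.
Allowable strength R_n/Ω = 321.1 / 2 = 161 kips.

161 kips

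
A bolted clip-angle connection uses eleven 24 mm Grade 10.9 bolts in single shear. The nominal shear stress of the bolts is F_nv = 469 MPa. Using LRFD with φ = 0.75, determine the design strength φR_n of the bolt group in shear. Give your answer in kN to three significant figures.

A_b = π × 24² / 4 = 452.4 mm².
R_n = F_nv · A_b · n · n_s = 469 × 452.4 × 11 × 1 / 1000 = 2334 kN.
Design strength φR_n = 0.75 × 2334 = 1750 kN.

1750 kN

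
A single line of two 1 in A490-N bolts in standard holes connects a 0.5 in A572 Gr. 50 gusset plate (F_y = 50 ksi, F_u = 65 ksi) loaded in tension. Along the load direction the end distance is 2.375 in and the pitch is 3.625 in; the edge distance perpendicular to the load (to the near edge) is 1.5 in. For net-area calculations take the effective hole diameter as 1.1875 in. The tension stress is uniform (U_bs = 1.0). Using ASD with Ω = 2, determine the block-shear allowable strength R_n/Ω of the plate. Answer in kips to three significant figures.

Shear plane L_v = 2.375 + 1·3.625 = 6 in; A_gv = 6 × 0.5 = 3 in².
A_nv = (6 − 1.5·1.1875) × 0.5 = 2.109 in².
A_nt = (1.5 − 0.5·1.1875) × 0.5 = 0.4531 in².
0.6 F_u A_nv = 82.27 kips; 0.6 F_y A_gv = 90 kips → shear rupture governs the shear term.
R_n = 82.27 + 1.0 × 65 × 0.4531 = 111.7 kips.
Allowable strength R_n/Ω = 111.7 / 2 = 55.9 kips.

55.9 kips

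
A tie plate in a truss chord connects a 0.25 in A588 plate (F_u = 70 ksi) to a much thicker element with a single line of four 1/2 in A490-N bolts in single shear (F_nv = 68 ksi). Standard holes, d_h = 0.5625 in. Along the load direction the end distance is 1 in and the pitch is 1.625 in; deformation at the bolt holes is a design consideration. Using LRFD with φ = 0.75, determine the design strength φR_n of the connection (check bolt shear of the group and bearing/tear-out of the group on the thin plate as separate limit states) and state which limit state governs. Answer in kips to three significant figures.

40.1 kips (bolt shear governs)

Bolt shear: A_b = π·0.5²/4 = 0.1963 in²; R_n = 68 × 0.1963 × 4 × 1 = 53.41 kips → 0.75 × 53.41 = 40.1 kips.
Bearing (1.2 l_c t F_u ≤ 2.4 d t F_u): upper limit = 2.4·0.5·0.25·70 = 21 kips.
  Edge l_c = 1 − 0.5625/2 = 0.7188 → r_n = 15.09 kips; interior l_c = 1.625 − 0.5625 = 1.062 → r_n = 21 kips.
  R_n,bearing = 1·15.09 + 3·21 = 78.09 kips → 0.75 × 78.09 = 58.6 kips.
Bolt shear governs: 40.1 kips.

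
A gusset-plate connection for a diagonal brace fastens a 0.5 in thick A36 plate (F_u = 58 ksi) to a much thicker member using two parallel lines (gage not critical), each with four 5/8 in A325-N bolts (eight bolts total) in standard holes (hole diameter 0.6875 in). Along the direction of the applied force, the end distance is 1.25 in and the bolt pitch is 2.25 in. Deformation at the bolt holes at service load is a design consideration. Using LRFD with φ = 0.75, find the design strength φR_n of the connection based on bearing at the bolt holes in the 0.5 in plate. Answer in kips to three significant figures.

243 kips

Per bolt r_n = 1.2 l_c t F_u ≤ 2.4 d t F_u; upper limit = 2.4 × 0.625 × 0.5 × 58 = 43.5 kips.
Edge bolt: l_c = 1.25 − 0.6875/2 = 0.9062 in → 1.2 × 0.9062 × 0.5 × 58 = 31.54 → r_n = 31.54 kips.
Interior bolts: l_c = 2.25 − 0.6875 = 1.562 in → 1.2 × 1.562 × 0.5 × 58 = 54.38 → r_n = 43.5 kips.
R_n = 2 × 31.54 + 6 × 43.5 = 324.1 kips.
Design strength φR_n = 0.75 × 324.1 = 243 kips.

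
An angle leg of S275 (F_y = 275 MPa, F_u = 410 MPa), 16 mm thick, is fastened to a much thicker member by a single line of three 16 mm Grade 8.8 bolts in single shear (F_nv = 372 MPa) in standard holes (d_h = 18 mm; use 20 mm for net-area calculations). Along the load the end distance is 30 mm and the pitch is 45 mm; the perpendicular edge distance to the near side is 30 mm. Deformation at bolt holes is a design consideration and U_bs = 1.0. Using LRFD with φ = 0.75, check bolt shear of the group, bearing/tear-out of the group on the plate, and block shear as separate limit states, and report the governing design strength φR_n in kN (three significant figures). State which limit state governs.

Bolt shear: A_b = π·16²/4 = 201.1 mm²; R_n = 372 × 201.1 × 3 × 1 / 1000 = 224.4 kN → 0.75 × 224.4 = 168 kN.
Bearing: edge l_c = 21, r_n = 165.3 kN; interior l_c = 27, r_n = 212.5 kN; R_n = 165.3 + 2·212.5 = 590.4 kN → 443 kN.
Block shear: A_gv = 1920, A_nv = 1120, A_nt = 320 mm²; R_n = min(0.6F_uA_nv, 0.6F_yA_gv) + U_bs·F_u·A_nt = 406.7 kN → 305 kN.
Bolt shear governs: 168 kN.

168 kN (bolt shear governs)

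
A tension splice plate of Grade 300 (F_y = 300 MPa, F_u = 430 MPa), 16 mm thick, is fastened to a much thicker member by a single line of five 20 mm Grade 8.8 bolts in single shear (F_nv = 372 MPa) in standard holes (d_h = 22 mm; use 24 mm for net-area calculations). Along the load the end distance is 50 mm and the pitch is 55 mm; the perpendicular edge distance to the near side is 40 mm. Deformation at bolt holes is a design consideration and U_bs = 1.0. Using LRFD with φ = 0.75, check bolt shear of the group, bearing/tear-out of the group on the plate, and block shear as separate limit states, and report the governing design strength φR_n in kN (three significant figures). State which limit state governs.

438 kN (bolt shear governs)

Bolt shear: A_b = π·20²/4 = 314.2 mm²; R_n = 372 × 314.2 × 5 × 1 / 1000 = 584.3 kN → 0.75 × 584.3 = 438 kN.
Bearing: edge l_c = 39, r_n = 322 kN; interior l_c = 33, r_n = 272.4 kN; R_n = 322 + 4·272.4 = 1412 kN → 1060 kN.
Block shear: A_gv = 4320, A_nv = 2592, A_nt = 448 mm²; R_n = min(0.6F_uA_nv, 0.6F_yA_gv) + U_bs·F_u·A_nt = 861.4 kN → 646 kN.
Bolt shear governs: 438 kN.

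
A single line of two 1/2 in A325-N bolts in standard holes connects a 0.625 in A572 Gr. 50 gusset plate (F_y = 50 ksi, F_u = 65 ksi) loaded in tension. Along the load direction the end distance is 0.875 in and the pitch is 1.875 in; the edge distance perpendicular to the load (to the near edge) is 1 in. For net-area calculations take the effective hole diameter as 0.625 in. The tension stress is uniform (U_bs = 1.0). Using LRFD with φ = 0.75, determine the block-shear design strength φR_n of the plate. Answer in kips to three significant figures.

54.1 kips

Shear plane L_v = 0.875 + 1·1.875 = 2.75 in; A_gv = 2.75 × 0.625 = 1.719 in².
A_nv = (2.75 − 1.5·0.625) × 0.625 = 1.133 in².
A_nt = (1 − 0.5·0.625) × 0.625 = 0.4297 in².
0.6 F_u A_nv = 44.18 kips; 0.6 F_y A_gv = 51.56 kips → shear rupture governs the shear term.
R_n = 44.18 + 1.0 × 65 × 0.4297 = 72.11 kips.
Design strength φR_n = 0.75 × 72.11 = 54.1 kips.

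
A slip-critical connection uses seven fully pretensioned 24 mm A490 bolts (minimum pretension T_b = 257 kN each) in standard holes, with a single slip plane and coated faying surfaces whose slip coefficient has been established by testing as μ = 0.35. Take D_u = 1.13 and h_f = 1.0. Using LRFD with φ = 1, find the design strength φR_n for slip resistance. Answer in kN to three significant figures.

R_n = μ · D_u · h_f · T_b · n_s · n_b = 0.35 × 1.13 × 1.0 × 257 × 1 × 7 = 711.5 kN.
Design strength φR_n = 1 × 711.5 = 712 kN.

712 kN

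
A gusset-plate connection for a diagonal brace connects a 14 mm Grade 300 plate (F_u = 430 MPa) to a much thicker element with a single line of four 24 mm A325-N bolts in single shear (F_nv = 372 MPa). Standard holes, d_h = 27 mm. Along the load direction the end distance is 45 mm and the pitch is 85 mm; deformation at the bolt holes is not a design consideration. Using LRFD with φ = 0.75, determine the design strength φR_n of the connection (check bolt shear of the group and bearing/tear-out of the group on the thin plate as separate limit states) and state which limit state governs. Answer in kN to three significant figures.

505 kN (bolt shear governs)

Bolt shear: A_b = π·24²/4 = 452.4 mm²; R_n = 372 × 452.4 × 4 × 1 / 1000 = 673.2 kN → 0.75 × 673.2 = 505 kN.
Bearing (1.5 l_c t F_u ≤ 3.0 d t F_u): upper limit = 3.0·24·14·430 / 1000 = 433.4 kN.
  Edge l_c = 45 − 27/2 = 31.5 → r_n = 284.4 kN; interior l_c = 85 − 27 = 58 → r_n = 433.4 kN.
  R_n,bearing = 1·284.4 + 3·433.4 = 1585 kN → 0.75 × 1585 = 1190 kN.
Bolt shear governs: 505 kN.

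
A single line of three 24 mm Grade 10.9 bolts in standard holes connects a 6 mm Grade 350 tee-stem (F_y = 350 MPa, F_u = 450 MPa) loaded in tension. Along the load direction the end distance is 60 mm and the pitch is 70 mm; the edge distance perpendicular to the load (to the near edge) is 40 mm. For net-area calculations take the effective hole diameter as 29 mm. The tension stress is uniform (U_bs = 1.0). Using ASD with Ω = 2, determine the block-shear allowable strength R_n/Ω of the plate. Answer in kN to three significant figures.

138 kN

Shear plane L_v = 60 + 2·70 = 200 mm; A_gv = 200 × 6 = 1200 mm².
A_nv = (200 − 2.5·29) × 6 = 765 mm².
A_nt = (40 − 0.5·29) × 6 = 153 mm².
0.6 F_u A_nv = 206.6 kN; 0.6 F_y A_gv = 252 kN → shear rupture governs the shear term.
R_n = 206.6 + 1.0 × 450 × 153 / 1000 = 275.4 kN.
Allowable strength R_n/Ω = 275.4 / 2 = 138 kN.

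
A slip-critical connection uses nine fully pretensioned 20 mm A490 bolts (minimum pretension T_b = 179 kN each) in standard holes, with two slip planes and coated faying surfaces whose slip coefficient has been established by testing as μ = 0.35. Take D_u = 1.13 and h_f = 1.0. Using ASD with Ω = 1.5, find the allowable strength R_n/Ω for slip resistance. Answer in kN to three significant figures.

R_n = μ · D_u · h_f · T_b · n_s · n_b = 0.35 × 1.13 × 1.0 × 179 × 2 × 9 = 1274 kN.
Allowable strength R_n/Ω = 1274 / 1.5 = 850 kN.

850 kN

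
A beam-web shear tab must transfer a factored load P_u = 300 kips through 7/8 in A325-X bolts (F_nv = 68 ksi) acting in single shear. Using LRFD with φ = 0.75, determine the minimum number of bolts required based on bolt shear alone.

A_b = π·0.875²/4 = 0.6013 in².
Per-bolt design strength φR_n = 0.75 × 68 × 0.6013 × 1 = 30.67 kips.
n ≥ 300 / 30.67 = 9.782 → use 10 bolts.

10 bolts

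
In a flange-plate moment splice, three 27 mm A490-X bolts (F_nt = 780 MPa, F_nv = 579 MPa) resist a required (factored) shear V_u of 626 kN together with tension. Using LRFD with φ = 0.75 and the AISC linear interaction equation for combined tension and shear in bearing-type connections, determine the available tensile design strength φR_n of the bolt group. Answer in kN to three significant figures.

463 kN

A_b = π·27²/4 = 572.6 mm²; f_rv = 626 × 1000 / (3 × 572.6) = 364.4 MPa.
F'_nt = 1.3 F_nt − (F_nt / φF_nv) f_rv = 1.3·780 − (780/(0.75·579))·364.4 = 359.4 MPa, capped at F_nt → F'_nt = 359.4 MPa.
R_n = F'_nt · A_b · n = 359.4 × 572.6 × 3 / 1000 = 617.3 kN.
Design strength φR_n = 0.75 × 617.3 = 463 kN.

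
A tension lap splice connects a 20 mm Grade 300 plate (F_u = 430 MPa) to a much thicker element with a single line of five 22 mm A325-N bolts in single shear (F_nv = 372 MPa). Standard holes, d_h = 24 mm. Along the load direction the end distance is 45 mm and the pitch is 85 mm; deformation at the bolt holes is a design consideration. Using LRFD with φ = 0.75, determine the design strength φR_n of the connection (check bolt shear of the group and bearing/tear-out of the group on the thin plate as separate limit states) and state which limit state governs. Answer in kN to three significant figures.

530 kN (bolt shear governs)

Bolt shear: A_b = π·22²/4 = 380.1 mm²; R_n = 372 × 380.1 × 5 × 1 / 1000 = 707 kN → 0.75 × 707 = 530 kN.
Bearing (1.2 l_c t F_u ≤ 2.4 d t F_u): upper limit = 2.4·22·20·430 / 1000 = 454.1 kN.
  Edge l_c = 45 − 24/2 = 33 → r_n = 340.6 kN; interior l_c = 85 − 24 = 61 → r_n = 454.1 kN.
  R_n,bearing = 1·340.6 + 4·454.1 = 2157 kN → 0.75 × 2157 = 1620 kN.
Bolt shear governs: 530 kN.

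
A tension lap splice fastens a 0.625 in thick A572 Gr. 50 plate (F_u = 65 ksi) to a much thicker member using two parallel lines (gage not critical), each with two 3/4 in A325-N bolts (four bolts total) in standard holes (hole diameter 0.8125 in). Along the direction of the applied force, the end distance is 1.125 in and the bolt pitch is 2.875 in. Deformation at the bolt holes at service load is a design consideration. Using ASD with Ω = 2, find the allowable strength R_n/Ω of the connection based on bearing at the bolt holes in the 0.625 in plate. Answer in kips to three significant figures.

Per bolt r_n = 1.2 l_c t F_u ≤ 2.4 d t F_u; upper limit = 2.4 × 0.75 × 0.625 × 65 = 73.12 kips.
Edge bolt: l_c = 1.125 − 0.8125/2 = 0.7188 in → 1.2 × 0.7188 × 0.625 × 65 = 35.04 → r_n = 35.04 kips.
Interior bolts: l_c = 2.875 − 0.8125 = 2.062 in → 1.2 × 2.062 × 0.625 × 65 = 100.5 → r_n = 73.12 kips.
R_n = 2 × 35.04 + 2 × 73.12 = 216.3 kips.
Allowable strength R_n/Ω = 216.3 / 2 = 108 kips.

108 kips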